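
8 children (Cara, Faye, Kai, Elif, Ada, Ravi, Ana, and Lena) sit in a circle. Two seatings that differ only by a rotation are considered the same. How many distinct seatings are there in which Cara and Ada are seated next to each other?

Glue Cara and Ada into a block (2 internal orders). Seating 7 units around a circle gives (6)! arrangements.
So 2 × (6)! = 2 × 720 = 1440.

1440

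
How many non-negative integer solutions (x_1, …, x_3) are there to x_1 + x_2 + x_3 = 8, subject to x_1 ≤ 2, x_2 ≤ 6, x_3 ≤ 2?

6

Ignoring the caps, the number of non-negative solutions to x_1+…+x_3 = 8 is C(10,2) = 45.
Subtract solutions that violate a single cap (substitute x_i' = x_i − (cap_i+1)): x_1 ≥ 3 gives C(7,2) = 21; x_2 ≥ 7 gives C(3,2) = 3; x_3 ≥ 3 gives C(7,2) = 21. Together 45.
Add back pairs where two caps are both exceeded: 0 + 6 + 0 = 6.
By inclusion–exclusion the count is 45 − 45 + 6 = 6.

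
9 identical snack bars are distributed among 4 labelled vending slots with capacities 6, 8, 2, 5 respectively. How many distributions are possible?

Without the upper bounds there are C(12,3) = 220 ways to split 9 among 4 vending slots.
Subtract solutions that violate a single cap (substitute x_i' = x_i − (cap_i+1)): x_1 ≥ 7 gives C(5,3) = 10; x_2 ≥ 9 gives C(3,3) = 1; x_3 ≥ 3 gives C(9,3) = 84; x_4 ≥ 6 gives C(6,3) = 20. Together 115.
Add back pairs where two caps are both exceeded: 0 + 0 + 0 + 0 + 0 + 1 = 1.
By inclusion–exclusion the count is 220 − 115 + 1 = 106.

106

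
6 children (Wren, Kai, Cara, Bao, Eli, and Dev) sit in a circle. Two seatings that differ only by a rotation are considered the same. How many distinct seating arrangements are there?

120

Seat Wren anywhere (absorbing the rotational symmetry), then permute the other 5: (5)! = 120.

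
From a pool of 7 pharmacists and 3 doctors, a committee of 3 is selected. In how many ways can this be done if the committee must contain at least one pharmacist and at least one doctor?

84

With no constraint there are C(10,3) = 120 possible selections.
Selections missing a whole group: no pharmacists → C(3,3) = 1; no doctors → C(7,3) = 35.
Both groups omitted at once is impossible, so 120 − 36 = 84.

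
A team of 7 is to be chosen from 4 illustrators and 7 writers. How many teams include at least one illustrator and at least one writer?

Unrestricted: C(11,7) = 330 ways to pick any 7 of the 11.
Selections missing a whole group: no illustrators → C(7,7) = 1; no writers → C(4,7) = 0.
Both groups omitted at once is impossible, so 330 − 1 = 329.

329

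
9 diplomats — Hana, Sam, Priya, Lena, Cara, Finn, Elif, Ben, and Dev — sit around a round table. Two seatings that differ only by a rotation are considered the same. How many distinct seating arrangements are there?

Around a circle, 9 distinct people have 9!/9 = (8)! = 40320 rotationally distinct seatings.

40320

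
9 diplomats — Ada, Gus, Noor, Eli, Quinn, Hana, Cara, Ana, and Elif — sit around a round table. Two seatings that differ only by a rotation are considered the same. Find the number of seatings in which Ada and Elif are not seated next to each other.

30240

All circular seatings of 9 people number (8)! = 40320.
Those with Ada next to Elif: fuse the pair into one unit and seat 8 units around a circle — 2·(7)! = 10080.
Subtracting, 40320 − 10080 = 30240.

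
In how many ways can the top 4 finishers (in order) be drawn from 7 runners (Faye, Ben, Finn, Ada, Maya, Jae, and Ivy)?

This is an ordered selection of 4 from 7: P(7,4).
That gives 7 × 6 × 5 × 4 = 840.

840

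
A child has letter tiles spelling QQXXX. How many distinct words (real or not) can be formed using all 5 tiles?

The 5 letters of QQXXX have repeats: Q appearing twice and X appearing 3 times.
The number of distinct arrangements is 5!/(3!·2!) = 120/12 = 10.

10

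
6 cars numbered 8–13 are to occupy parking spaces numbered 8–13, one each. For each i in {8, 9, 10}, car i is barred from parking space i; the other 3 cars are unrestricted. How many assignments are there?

Let Aᵢ (for i ∈ {8, 9, 10}) be the placements that put car i in its forbidden parking space. Any j of these fix j positions, leaving (6−j)! ways to fill the rest, and there are C(3,j) ways to pick which j.
By inclusion–exclusion, the number of valid placements is Σ_{j=0}^{3} (−1)^j C(3,j)·(6−j)!.
Computing: 720 − 360 + 72 − 6 = 426.

426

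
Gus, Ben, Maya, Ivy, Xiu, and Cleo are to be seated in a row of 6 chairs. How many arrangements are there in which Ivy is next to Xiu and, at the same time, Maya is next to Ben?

96

Treat {Ivy,Xiu} as one block (2 orders) and {Maya,Ben} as another (2 orders).
That leaves 4 units to arrange: 2 × 2 × 4! = 4 × 24 = 96.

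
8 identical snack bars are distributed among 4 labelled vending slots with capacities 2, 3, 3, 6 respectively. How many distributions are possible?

Ignoring the caps, the number of non-negative solutions to x_1+…+x_4 = 8 is C(11,3) = 165.
Subtract solutions that violate a single cap (substitute x_i' = x_i − (cap_i+1)): x_1 ≥ 3 gives C(8,3) = 56; x_2 ≥ 4 gives C(7,3) = 35; x_3 ≥ 4 gives C(7,3) = 35; x_4 ≥ 7 gives C(4,3) = 4. Together 130.
Add back pairs where two caps are both exceeded: 4 + 4 + 0 + 1 + 0 + 0 = 9.
By inclusion–exclusion the count is 165 − 130 + 9 = 44.

44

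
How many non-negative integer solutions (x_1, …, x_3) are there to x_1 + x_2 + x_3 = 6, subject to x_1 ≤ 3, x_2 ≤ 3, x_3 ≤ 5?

15

Without the upper bounds there are C(8,2) = 28 ways to split 6 among 3 variables.
Subtract solutions that violate a single cap (substitute x_i' = x_i − (cap_i+1)): x_1 ≥ 4 gives C(4,2) = 6; x_2 ≥ 4 gives C(4,2) = 6; x_3 ≥ 6 gives C(2,2) = 1. Together 13.
No two caps can be exceeded simultaneously, so the pair terms are all 0.
By inclusion–exclusion the count is 28 − 13 + 0 = 15.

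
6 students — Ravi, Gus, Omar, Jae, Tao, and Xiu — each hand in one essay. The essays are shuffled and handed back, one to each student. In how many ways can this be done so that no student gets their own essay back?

265

This is the derangement count D_6: permutations of 6 items with no fixed point.
By inclusion–exclusion this is Σ_{j=0}^{6} (−1)^j C(6,j)·(6−j)!.
Computing: 720 − 720 + 360 − 120 + 30 − 6 + 1 = 265.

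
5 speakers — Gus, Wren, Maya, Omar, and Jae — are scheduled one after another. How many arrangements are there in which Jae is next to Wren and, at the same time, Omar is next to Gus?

Treat {Jae,Wren} as one block (2 orders) and {Omar,Gus} as another (2 orders).
That leaves 3 units to arrange: 2 × 2 × 3! = 4 × 6 = 24.

24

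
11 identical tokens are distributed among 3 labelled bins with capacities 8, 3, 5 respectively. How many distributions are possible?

Ignoring the caps, the number of non-negative solutions to x_1+…+x_3 = 11 is C(13,2) = 78.
Subtract solutions that violate a single cap (substitute x_i' = x_i − (cap_i+1)): x_1 ≥ 9 gives C(4,2) = 6; x_2 ≥ 4 gives C(9,2) = 36; x_3 ≥ 6 gives C(7,2) = 21. Together 63.
Add back pairs where two caps are both exceeded: 0 + 0 + 3 = 3.
By inclusion–exclusion the count is 78 − 63 + 3 = 18.

18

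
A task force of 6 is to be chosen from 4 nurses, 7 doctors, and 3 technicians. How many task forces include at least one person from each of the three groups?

2331

Total 6-person selections from all 14: C(14,6) = 3003.
Subtract selections that omit an entire group: no nurses → C(10,6) = 210; no doctors → C(7,6) = 7; no technicians → C(11,6) = 462.
Add back selections omitting two groups (i.e. drawn from a single group): C(4,6) + C(7,6) + C(3,6) = 7.
By inclusion–exclusion: 3003 − 679 + 7 = 2331.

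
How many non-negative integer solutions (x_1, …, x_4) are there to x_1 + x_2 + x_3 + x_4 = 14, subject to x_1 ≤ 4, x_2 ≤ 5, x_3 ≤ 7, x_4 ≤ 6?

Ignoring the caps, the number of non-negative solutions to x_1+…+x_4 = 14 is C(17,3) = 680.
Subtract solutions that violate a single cap (substitute x_i' = x_i − (cap_i+1)): x_1 ≥ 5 gives C(12,3) = 220; x_2 ≥ 6 gives C(11,3) = 165; x_3 ≥ 8 gives C(9,3) = 84; x_4 ≥ 7 gives C(10,3) = 120. Together 589.
Add back pairs where two caps are both exceeded: 20 + 4 + 10 + 1 + 4 + 0 = 39.
By inclusion–exclusion the count is 680 − 589 + 39 = 130.

130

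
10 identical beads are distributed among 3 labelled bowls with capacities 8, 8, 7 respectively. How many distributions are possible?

54

Without the upper bounds there are C(12,2) = 66 ways to split 10 among 3 bowls.
Subtract solutions that violate a single cap (substitute x_i' = x_i − (cap_i+1)): x_1 ≥ 9 gives C(3,2) = 3; x_2 ≥ 9 gives C(3,2) = 3; x_3 ≥ 8 gives C(4,2) = 6. Together 12.
No two caps can be exceeded simultaneously, so the pair terms are all 0.
By inclusion–exclusion the count is 66 − 12 + 0 = 54.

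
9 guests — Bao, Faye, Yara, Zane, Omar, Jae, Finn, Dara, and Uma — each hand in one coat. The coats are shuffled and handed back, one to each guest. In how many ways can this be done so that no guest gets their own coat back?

Let Aᵢ be the assignments in which guest i gets their own coat. We want the size of the complement of A₁∪…∪A_9.
By inclusion–exclusion this is Σ_{j=0}^{9} (−1)^j C(9,j)·(9−j)!.
Computing: 362880 − 362880 + 181440 − 60480 + 15120 − 3024 + 504 − 72 + 9 − 1 = 133496.

133496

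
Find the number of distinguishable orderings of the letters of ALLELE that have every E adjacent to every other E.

Treat the 2 copies of E as a single block. The multiset to arrange is then {EE, A, L, L, L}, 5 items in all.
That gives (5)!/(3!) = 20 arrangements.

20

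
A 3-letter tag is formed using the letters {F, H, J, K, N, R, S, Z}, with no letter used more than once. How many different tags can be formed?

336

With no repetition, fill the 3 letters in order: 8 choices, then 7, down to 6.
8 × 7 × 6 = 336.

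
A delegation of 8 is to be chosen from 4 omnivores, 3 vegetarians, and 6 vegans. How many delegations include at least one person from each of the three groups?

With no constraint there are C(13,8) = 1287 possible selections.
Subtract selections that omit an entire group: no omnivores → C(9,8) = 9; no vegetarians → C(10,8) = 45; no vegans → C(7,8) = 0.
Add back selections omitting two groups (i.e. drawn from a single group): C(4,8) + C(3,8) + C(6,8) = 0.
By inclusion–exclusion: 1287 − 54 + 0 = 1233.

1233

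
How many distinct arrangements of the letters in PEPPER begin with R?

10

Fix R in the first position and arrange the remaining 5 letters.
Those 5 letters have E appearing twice and P appearing 3 times, giving (5)!/(3!·2!) = 10.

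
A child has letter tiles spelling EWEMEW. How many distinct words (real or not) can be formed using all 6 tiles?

60

EWEMEW has 6 letters with E appearing 3 times and W appearing twice.
The number of distinct arrangements is 6!/(3!·2!) = 720/12 = 60.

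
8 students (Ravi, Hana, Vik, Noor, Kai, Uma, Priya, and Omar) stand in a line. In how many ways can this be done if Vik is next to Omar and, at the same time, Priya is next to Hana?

2880

Treat {Vik,Omar} as one block (2 orders) and {Priya,Hana} as another (2 orders).
That leaves 6 units to arrange: 2 × 2 × 6! = 4 × 720 = 2880.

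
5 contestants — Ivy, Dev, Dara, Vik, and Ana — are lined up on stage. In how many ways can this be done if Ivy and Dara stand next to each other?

Place the 3 others and the Ivy-Dara pair as 4 objects in a line; the pair has 2 internal arrangements.
That gives 2 × 4! = 2 × 24 = 48.

48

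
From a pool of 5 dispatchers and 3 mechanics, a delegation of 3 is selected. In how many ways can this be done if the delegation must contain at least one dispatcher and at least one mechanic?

With no constraint there are C(8,3) = 56 possible selections.
Subtract selections that omit an entire group: no dispatchers → C(3,3) = 1; no mechanics → C(5,3) = 10.
Both groups omitted at once is impossible, so 56 − 11 = 45.

45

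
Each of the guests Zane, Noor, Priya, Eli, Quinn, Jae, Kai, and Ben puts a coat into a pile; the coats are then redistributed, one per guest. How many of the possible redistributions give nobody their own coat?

14833

This is the derangement count D_8: permutations of 8 items with no fixed point.
By inclusion–exclusion this is Σ_{j=0}^{8} (−1)^j C(8,j)·(8−j)!.
Computing: 40320 − 40320 + 20160 − 6720 + 1680 − 336 + 56 − 8 + 1 = 14833.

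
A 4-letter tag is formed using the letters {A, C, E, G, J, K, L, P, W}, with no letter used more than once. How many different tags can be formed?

Choose and order 4 of the 9 symbols: the first letter has 9 options, the next 8, then 7, 6.
That product is 9 × 8 × 7 × 6 = 3024.

3024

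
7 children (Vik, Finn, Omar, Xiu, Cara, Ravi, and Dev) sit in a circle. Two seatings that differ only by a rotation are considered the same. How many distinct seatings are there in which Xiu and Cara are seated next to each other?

240

Glue Xiu and Cara into a block (2 internal orders). Seating 6 units around a circle gives (5)! arrangements.
So 2 × (5)! = 2 × 120 = 240.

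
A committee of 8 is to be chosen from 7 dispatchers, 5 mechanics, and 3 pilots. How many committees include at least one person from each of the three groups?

With no constraint there are C(15,8) = 6435 possible selections.
Subtract selections that omit an entire group: no dispatchers → C(8,8) = 1; no mechanics → C(10,8) = 45; no pilots → C(12,8) = 495.
Add back selections omitting two groups (i.e. drawn from a single group): C(7,8) + C(5,8) + C(3,8) = 0.
By inclusion–exclusion: 6435 − 541 + 0 = 5894.

5894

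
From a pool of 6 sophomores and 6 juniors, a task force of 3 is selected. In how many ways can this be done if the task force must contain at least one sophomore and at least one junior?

180

Total 3-person selections from all 12: C(12,3) = 220.
Subtract selections that omit an entire group: no sophomores → C(6,3) = 20; no juniors → C(6,3) = 20.
Both groups omitted at once is impossible, so 220 − 40 = 180.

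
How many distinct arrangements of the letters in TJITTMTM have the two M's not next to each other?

630

There are 8!/(4!·2!) = 840 arrangements of TJITTMTM in total.
Arrangements with the M's together: treat MM as one letter, giving (7)!/(4!) = 210.
Hence 840 − 210 = 630.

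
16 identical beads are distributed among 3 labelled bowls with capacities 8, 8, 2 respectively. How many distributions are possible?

6

Ignoring the caps, the number of non-negative solutions to x_1+…+x_3 = 16 is C(18,2) = 153.
Subtract solutions that violate a single cap (substitute x_i' = x_i − (cap_i+1)): x_1 ≥ 9 gives C(9,2) = 36; x_2 ≥ 9 gives C(9,2) = 36; x_3 ≥ 3 gives C(15,2) = 105. Together 177.
Add back pairs where two caps are both exceeded: 0 + 15 + 15 = 30.
By inclusion–exclusion the count is 153 − 177 + 30 = 6.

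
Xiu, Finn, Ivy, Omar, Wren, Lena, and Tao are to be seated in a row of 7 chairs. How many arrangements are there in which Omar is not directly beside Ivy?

Of the 7! = 5040 arrangements, those with Omar and Ivy adjacent number 2 × 6! = 1440 (treat the pair as a block with 2 internal orders).
Complementary counting: 5040 − 1440 = 3600.

3600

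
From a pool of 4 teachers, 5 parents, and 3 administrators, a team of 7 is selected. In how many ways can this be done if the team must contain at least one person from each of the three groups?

With no constraint there are C(12,7) = 792 possible selections.
Selections missing a whole group: no teachers → C(8,7) = 8; no parents → C(7,7) = 1; no administrators → C(9,7) = 36.
Add back selections omitting two groups (i.e. drawn from a single group): C(4,7) + C(5,7) + C(3,7) = 0.
By inclusion–exclusion: 792 − 45 + 0 = 747.

747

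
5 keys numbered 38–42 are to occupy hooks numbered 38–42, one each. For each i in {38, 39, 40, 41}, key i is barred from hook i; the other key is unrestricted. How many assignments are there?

Let Aᵢ (for 38 ≤ i ≤ 41) be the placements that put key i in its forbidden hook. Any j of these fix j positions, leaving (5−j)! ways to fill the rest, and there are C(4,j) ways to pick which j.
By inclusion–exclusion, the number of valid placements is Σ_{j=0}^{4} (−1)^j C(4,j)·(5−j)!.
Computing: 120 − 96 + 36 − 8 + 1 = 53.

53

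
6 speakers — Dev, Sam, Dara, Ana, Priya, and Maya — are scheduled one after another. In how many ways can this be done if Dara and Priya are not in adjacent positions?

480

There are 6! = 720 arrangements in all. If Dara and Priya are adjacent, merging them into one block gives 2·(5)! = 240 arrangements.
Complementary counting: 720 − 240 = 480.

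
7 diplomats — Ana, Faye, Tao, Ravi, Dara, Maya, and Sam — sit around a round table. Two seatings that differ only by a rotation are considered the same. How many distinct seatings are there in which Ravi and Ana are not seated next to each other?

480

All circular seatings of 7 people number (6)! = 720.
Seatings with Ravi beside Ana: treat them as a block with 2 internal orders, giving 2 × (5)! = 240.
Subtracting, 720 − 240 = 480.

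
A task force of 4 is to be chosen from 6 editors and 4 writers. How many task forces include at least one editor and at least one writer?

194

Unrestricted: C(10,4) = 210 ways to pick any 4 of the 10.
Selections missing a whole group: no editors → C(4,4) = 1; no writers → C(6,4) = 15.
Both groups omitted at once is impossible, so 210 − 16 = 194.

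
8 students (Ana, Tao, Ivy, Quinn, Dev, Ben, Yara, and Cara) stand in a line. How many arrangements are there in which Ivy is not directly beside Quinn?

30240

Of the 8! = 40320 arrangements, those with Ivy and Quinn adjacent number 2 × 7! = 10080 (treat the pair as a block with 2 internal orders).
Complementary counting: 40320 − 10080 = 30240.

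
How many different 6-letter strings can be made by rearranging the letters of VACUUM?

VACUUM has 6 letters with U appearing twice.
Dividing 6! = 720 by 2! = 2 for the repeated letters gives 360.

360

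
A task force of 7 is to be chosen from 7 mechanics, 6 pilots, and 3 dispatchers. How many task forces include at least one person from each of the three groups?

9569

Total 7-person selections from all 16: C(16,7) = 11440.
Subtract selections that omit an entire group: no mechanics → C(9,7) = 36; no pilots → C(10,7) = 120; no dispatchers → C(13,7) = 1716.
Add back selections omitting two groups (i.e. drawn from a single group): C(7,7) + C(6,7) + C(3,7) = 1.
By inclusion–exclusion: 11440 − 1872 + 1 = 9569.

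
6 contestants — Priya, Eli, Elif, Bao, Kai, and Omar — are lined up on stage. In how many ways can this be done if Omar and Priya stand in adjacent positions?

240

Place the 4 others and the Omar-Priya pair as 5 objects in a line; the pair has 2 internal arrangements.
So the count is 2·(5)! = 240.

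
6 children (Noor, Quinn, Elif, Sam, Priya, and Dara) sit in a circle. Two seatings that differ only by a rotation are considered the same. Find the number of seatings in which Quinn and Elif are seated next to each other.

Glue Quinn and Elif into a block (2 internal orders). Seating 5 units around a circle gives (4)! arrangements.
So 2 × (4)! = 2 × 24 = 48.

48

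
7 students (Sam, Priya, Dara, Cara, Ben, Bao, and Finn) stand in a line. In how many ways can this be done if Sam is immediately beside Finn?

1440

Glue Sam and Finn into one block (2 internal orders), leaving 6 units to arrange in a row.
That gives 2 × 6! = 2 × 720 = 1440.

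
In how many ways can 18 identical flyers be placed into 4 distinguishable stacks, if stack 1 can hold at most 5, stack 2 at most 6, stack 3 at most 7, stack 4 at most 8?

150

By stars and bars, unrestricted non-negative solutions to x_1+…+x_4 = 18 number C(18+3,3) = 1330.
Subtract solutions that violate a single cap (substitute x_i' = x_i − (cap_i+1)): x_1 ≥ 6 gives C(15,3) = 455; x_2 ≥ 7 gives C(14,3) = 364; x_3 ≥ 8 gives C(13,3) = 286; x_4 ≥ 9 gives C(12,3) = 220. Together 1325.
Add back pairs where two caps are both exceeded: 56 + 35 + 20 + 20 + 10 + 4 = 145.
By inclusion–exclusion the count is 1330 − 1325 + 145 = 150.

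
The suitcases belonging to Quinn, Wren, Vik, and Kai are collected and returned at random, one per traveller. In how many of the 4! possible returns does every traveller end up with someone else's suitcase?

9

Count assignments avoiding every fixed point. For any j of the 4 travellers fixed to their own suitcase, the other 4−j can be arranged in (4−j)! ways.
By inclusion–exclusion this is Σ_{j=0}^{4} (−1)^j C(4,j)·(4−j)!.
Computing: 24 − 24 + 12 − 4 + 1 = 9.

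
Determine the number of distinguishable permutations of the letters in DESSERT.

1260

Letter multiplicities in DESSERT: D×1, E×2, R×1, S×2, T×1.
So there are 7! / (2!·2!) = 1260 distinguishable arrangements.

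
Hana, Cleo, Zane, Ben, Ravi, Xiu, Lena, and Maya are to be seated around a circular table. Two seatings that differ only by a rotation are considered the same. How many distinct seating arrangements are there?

Around a circle, 8 distinct people have 8!/8 = (7)! = 5040 rotationally distinct seatings.

5040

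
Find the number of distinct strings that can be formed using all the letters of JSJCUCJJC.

JSJCUCJJC has 9 letters with C appearing 3 times and J appearing 4 times.
Dividing 9! = 362880 by 4!·3! = 144 for the repeated letters gives 2520.

2520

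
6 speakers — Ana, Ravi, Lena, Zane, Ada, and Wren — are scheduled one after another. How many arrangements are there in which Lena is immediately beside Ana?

240

Treat {Lena, Ana} as a single unit. There are 5 units to order, and the pair itself can be ordered 2 ways.
That gives 2 × 5! = 2 × 120 = 240.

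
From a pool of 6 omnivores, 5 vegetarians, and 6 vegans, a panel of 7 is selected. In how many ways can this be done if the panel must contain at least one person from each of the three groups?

With no constraint there are C(17,7) = 19448 possible selections.
Subtract selections that omit an entire group: no omnivores → C(11,7) = 330; no vegetarians → C(12,7) = 792; no vegans → C(11,7) = 330.
Add back selections omitting two groups (i.e. drawn from a single group): C(6,7) + C(5,7) + C(6,7) = 0.
By inclusion–exclusion: 19448 − 1452 + 0 = 17996.

17996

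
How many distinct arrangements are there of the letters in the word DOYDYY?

DOYDYY has 6 letters with D appearing twice and Y appearing 3 times.
So there are 6! / (3!·2!) = 60 distinguishable arrangements.

60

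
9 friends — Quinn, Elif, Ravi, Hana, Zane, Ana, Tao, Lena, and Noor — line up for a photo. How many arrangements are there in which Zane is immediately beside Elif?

Treat {Zane, Elif} as a single unit. There are 8 units to order, and the pair itself can be ordered 2 ways.
That gives 2 × 8! = 2 × 40320 = 80640.

80640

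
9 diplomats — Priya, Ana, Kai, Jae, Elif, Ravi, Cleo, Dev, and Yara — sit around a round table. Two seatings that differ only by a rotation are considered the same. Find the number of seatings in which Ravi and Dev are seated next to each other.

Glue Ravi and Dev into a block (2 internal orders). Seating 8 units around a circle gives (7)! arrangements.
So 2 × (7)! = 2 × 5040 = 10080.

10080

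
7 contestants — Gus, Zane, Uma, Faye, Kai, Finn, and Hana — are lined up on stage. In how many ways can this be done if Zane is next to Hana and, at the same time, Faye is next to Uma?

Treat {Zane,Hana} as one block (2 orders) and {Faye,Uma} as another (2 orders).
That leaves 5 units to arrange: 2 × 2 × 5! = 4 × 120 = 480.

480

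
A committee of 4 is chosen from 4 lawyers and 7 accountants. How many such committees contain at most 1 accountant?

29

Split by how many accountants are chosen (0 through 1).
Sum: C(7,0)·C(4,4) + C(7,1)·C(4,3) = 1 + 28 = 29.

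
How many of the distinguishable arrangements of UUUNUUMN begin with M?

Fix M in the first position and arrange the remaining 7 letters.
Those 7 letters have N appearing twice and U appearing 5 times, giving (7)!/(5!·2!) = 21.

21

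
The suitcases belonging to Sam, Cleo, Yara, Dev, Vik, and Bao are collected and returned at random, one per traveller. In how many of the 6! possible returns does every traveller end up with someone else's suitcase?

Let Aᵢ be the assignments in which traveller i gets their own suitcase. We want the size of the complement of A₁∪…∪A_6.
By inclusion–exclusion this is Σ_{j=0}^{6} (−1)^j C(6,j)·(6−j)!.
Computing: 720 − 720 + 360 − 120 + 30 − 6 + 1 = 265.

265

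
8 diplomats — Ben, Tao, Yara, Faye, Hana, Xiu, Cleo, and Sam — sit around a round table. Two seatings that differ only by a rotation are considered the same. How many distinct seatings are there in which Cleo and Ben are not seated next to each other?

All circular seatings of 8 people number (7)! = 5040.
Those with Cleo next to Ben: fuse the pair into one unit and seat 7 units around a circle — 2·(6)! = 1440.
Subtracting, 5040 − 1440 = 3600.

3600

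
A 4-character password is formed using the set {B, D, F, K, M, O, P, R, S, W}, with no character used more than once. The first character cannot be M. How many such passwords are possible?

The first character has 10−1 = 9 choices (anything except M).
The remaining 3 characters are filled from the other 9 symbols without repetition: 9 × 8 × 7 = 504.
Total: 9 × 504 = 4536.

4536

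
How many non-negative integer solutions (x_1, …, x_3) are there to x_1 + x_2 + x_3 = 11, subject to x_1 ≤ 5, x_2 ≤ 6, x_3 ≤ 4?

Ignoring the caps, the number of non-negative solutions to x_1+…+x_3 = 11 is C(13,2) = 78.
Subtract solutions that violate a single cap (substitute x_i' = x_i − (cap_i+1)): x_1 ≥ 6 gives C(7,2) = 21; x_2 ≥ 7 gives C(6,2) = 15; x_3 ≥ 5 gives C(8,2) = 28. Together 64.
Add back pairs where two caps are both exceeded: 0 + 1 + 0 = 1.
By inclusion–exclusion the count is 78 − 64 + 1 = 15.

15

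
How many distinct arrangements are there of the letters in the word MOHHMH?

60

Letter multiplicities in MOHHMH: H×3, M×2, O×1.
So there are 6! / (3!·2!) = 60 distinguishable arrangements.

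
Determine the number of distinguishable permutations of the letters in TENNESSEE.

The 9 letters of TENNESSEE have repeats: E appearing 4 times, N appearing twice, and S appearing twice.
So there are 9! / (4!·2!·2!) = 3780 distinguishable arrangements.

3780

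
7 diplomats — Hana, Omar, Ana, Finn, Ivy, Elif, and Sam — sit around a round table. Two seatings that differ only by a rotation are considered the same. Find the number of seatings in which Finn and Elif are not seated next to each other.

Without the restriction there are (6)! = 720 seatings.
Those with Finn next to Elif: fuse the pair into one unit and seat 6 units around a circle — 2·(5)! = 240.
Subtracting, 720 − 240 = 480.

480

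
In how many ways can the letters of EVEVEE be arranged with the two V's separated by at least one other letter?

10

Total arrangements of EVEVEE: 6!/(4!·2!) = 15.
Arrangements with the V's together: treat VV as one letter, giving (5)!/(4!) = 5.
Subtracting, 15 − 5 = 10 arrangements keep the V's apart.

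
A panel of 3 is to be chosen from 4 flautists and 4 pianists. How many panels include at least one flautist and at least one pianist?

With no constraint there are C(8,3) = 56 possible selections.
Selections missing a whole group: no flautists → C(4,3) = 4; no pianists → C(4,3) = 4.
Both groups omitted at once is impossible, so 56 − 8 = 48.

48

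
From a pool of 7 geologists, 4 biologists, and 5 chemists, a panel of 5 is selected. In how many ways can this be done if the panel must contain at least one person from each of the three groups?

With no constraint there are C(16,5) = 4368 possible selections.
Selections missing a whole group: no geologists → C(9,5) = 126; no biologists → C(12,5) = 792; no chemists → C(11,5) = 462.
Add back selections omitting two groups (i.e. drawn from a single group): C(7,5) + C(4,5) + C(5,5) = 22.
By inclusion–exclusion: 4368 − 1380 + 22 = 3010.

3010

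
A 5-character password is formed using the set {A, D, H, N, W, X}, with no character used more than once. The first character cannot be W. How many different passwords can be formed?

600

The first character has 6−1 = 5 choices (anything except W).
The remaining 4 characters are filled from the other 5 symbols without repetition: 5 × 4 × 3 × 2 = 120.
Total: 5 × 120 = 600.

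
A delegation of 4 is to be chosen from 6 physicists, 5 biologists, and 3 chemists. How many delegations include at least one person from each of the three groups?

With no constraint there are C(14,4) = 1001 possible selections.
Subtract selections that omit an entire group: no physicists → C(8,4) = 70; no biologists → C(9,4) = 126; no chemists → C(11,4) = 330.
Add back selections omitting two groups (i.e. drawn from a single group): C(6,4) + C(5,4) + C(3,4) = 20.
By inclusion–exclusion: 1001 − 526 + 20 = 495.

495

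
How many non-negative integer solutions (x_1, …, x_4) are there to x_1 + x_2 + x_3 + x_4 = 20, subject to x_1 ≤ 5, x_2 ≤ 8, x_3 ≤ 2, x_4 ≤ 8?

19

By stars and bars, unrestricted non-negative solutions to x_1+…+x_4 = 20 number C(20+3,3) = 1771.
Subtract solutions that violate a single cap (substitute x_i' = x_i − (cap_i+1)): x_1 ≥ 6 gives C(17,3) = 680; x_2 ≥ 9 gives C(14,3) = 364; x_3 ≥ 3 gives C(20,3) = 1140; x_4 ≥ 9 gives C(14,3) = 364. Together 2548.
Add back pairs where two caps are both exceeded: 56 + 364 + 56 + 165 + 10 + 165 = 816.
Subtract triples: 10 + 0 + 10 + 0 = 20.
By inclusion–exclusion the count is 1771 − 2548 + 816 − 20 = 19.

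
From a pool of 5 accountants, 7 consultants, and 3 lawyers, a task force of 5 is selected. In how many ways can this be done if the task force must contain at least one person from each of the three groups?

1925

Unrestricted: C(15,5) = 3003 ways to pick any 5 of the 15.
Selections missing a whole group: no accountants → C(10,5) = 252; no consultants → C(8,5) = 56; no lawyers → C(12,5) = 792.
Add back selections omitting two groups (i.e. drawn from a single group): C(5,5) + C(7,5) + C(3,5) = 22.
By inclusion–exclusion: 3003 − 1100 + 22 = 1925.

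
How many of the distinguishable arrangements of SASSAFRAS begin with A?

Fix A in the first position and arrange the remaining 8 letters.
Those 8 letters have A appearing twice and S appearing 4 times, giving (8)!/(4!·2!) = 840.

840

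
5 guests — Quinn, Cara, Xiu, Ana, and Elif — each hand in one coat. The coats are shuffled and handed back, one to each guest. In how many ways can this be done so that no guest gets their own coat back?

44

Let Aᵢ be the assignments in which guest i gets their own coat. We want the size of the complement of A₁∪…∪A_5.
By inclusion–exclusion this is Σ_{j=0}^{5} (−1)^j C(5,j)·(5−j)!.
Computing: 120 − 120 + 60 − 20 + 5 − 1 = 44.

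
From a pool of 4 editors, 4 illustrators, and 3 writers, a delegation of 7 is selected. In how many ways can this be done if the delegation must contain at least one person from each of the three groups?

Unrestricted: C(11,7) = 330 ways to pick any 7 of the 11.
Selections missing a whole group: no editors → C(7,7) = 1; no illustrators → C(7,7) = 1; no writers → C(8,7) = 8.
Add back selections omitting two groups (i.e. drawn from a single group): C(4,7) + C(4,7) + C(3,7) = 0.
By inclusion–exclusion: 330 − 10 + 0 = 320.

320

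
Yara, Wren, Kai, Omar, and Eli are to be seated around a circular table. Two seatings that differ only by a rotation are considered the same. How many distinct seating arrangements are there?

24

Seat Yara anywhere (absorbing the rotational symmetry), then permute the other 4: (4)! = 24.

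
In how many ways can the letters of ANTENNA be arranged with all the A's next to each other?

120

Treat the 2 copies of A as a single block. The multiset to arrange is then {AA, E, N, N, N, T}, 6 items in all.
That gives (6)!/(3!) = 120 arrangements.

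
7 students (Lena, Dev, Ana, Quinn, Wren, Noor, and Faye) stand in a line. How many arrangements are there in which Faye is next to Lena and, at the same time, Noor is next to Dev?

480

Treat {Faye,Lena} as one block (2 orders) and {Noor,Dev} as another (2 orders).
That leaves 5 units to arrange: 2 × 2 × 5! = 4 × 120 = 480.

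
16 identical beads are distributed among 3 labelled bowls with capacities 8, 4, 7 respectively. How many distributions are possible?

Without the upper bounds there are C(18,2) = 153 ways to split 16 among 3 bowls.
Subtract solutions that violate a single cap (substitute x_i' = x_i − (cap_i+1)): x_1 ≥ 9 gives C(9,2) = 36; x_2 ≥ 5 gives C(13,2) = 78; x_3 ≥ 8 gives C(10,2) = 45. Together 159.
Add back pairs where two caps are both exceeded: 6 + 0 + 10 = 16.
By inclusion–exclusion the count is 153 − 159 + 16 = 10.

10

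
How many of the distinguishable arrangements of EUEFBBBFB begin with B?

With the first slot taken by B, it remains to arrange the other 8 letters (EUEFBBFB).
Those 8 letters have B appearing 3 times, E appearing twice, and F appearing twice, giving (8)!/(3!·2!·2!) = 1680.

1680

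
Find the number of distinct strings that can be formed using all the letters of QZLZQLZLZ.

1260

The 9 letters of QZLZQLZLZ have repeats: L appearing 3 times, Q appearing twice, and Z appearing 4 times.
The number of distinct arrangements is 9!/(4!·3!·2!) = 362880/288 = 1260.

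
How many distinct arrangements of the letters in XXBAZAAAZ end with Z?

840

With the last slot taken by Z, it remains to arrange the other 8 letters (XXBAAAAZ).
Those 8 letters have A appearing 4 times and X appearing twice, giving (8)!/(4!·2!) = 840.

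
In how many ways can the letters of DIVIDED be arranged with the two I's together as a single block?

120

Treat the 2 copies of I as a single block. The multiset to arrange is then {II, D, D, D, E, V}, 6 items in all.
That gives (6)!/(3!) = 120 arrangements.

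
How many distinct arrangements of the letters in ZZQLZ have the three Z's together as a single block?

6

Treat the 3 copies of Z as a single block. The multiset to arrange is then {ZZZ, L, Q}, 3 items in all.
All 3 items are distinct, so there are (3)! = 6 arrangements.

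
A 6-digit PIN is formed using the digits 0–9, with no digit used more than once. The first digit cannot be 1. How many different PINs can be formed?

136080

The first digit has 10−1 = 9 choices (anything except 1).
The remaining 5 digits are filled from the other 9 symbols without repetition: 9 × 8 × 7 × 6 × 5 = 15120.
Total: 9 × 15120 = 136080.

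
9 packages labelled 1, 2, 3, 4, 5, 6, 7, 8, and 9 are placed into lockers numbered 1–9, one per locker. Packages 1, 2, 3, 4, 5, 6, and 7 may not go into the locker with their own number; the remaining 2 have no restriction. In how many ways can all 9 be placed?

Let Aᵢ (for 1 ≤ i ≤ 7) be the placements that put package i in its forbidden locker. Any j of these fix j positions, leaving (9−j)! ways to fill the rest, and there are C(7,j) ways to pick which j.
By inclusion–exclusion, the number of valid placements is Σ_{j=0}^{7} (−1)^j C(7,j)·(9−j)!.
Computing: 362880 − 282240 + 105840 − 25200 + 4200 − 504 + 42 − 2 = 165016.

165016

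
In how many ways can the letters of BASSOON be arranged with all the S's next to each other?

360

Treat the 2 copies of S as a single block. The multiset to arrange is then {SS, A, B, N, O, O}, 6 items in all.
That gives (6)!/(2!) = 360 arrangements.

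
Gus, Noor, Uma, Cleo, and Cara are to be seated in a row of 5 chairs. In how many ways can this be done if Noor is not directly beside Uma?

Of the 5! = 120 arrangements, those with Noor and Uma adjacent number 2 × 4! = 48 (treat the pair as a block with 2 internal orders).
Complementary counting: 120 − 48 = 72.

72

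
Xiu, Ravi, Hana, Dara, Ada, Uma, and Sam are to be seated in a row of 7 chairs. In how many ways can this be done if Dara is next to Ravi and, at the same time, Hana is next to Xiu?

Treat {Dara,Ravi} as one block (2 orders) and {Hana,Xiu} as another (2 orders).
That leaves 5 units to arrange: 2 × 2 × 5! = 4 × 120 = 480.

480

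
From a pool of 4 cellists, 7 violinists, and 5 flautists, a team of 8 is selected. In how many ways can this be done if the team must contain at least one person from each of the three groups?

Total 8-person selections from all 16: C(16,8) = 12870.
Subtract selections that omit an entire group: no cellists → C(12,8) = 495; no violinists → C(9,8) = 9; no flautists → C(11,8) = 165.
Add back selections omitting two groups (i.e. drawn from a single group): C(4,8) + C(7,8) + C(5,8) = 0.
By inclusion–exclusion: 12870 − 669 + 0 = 12201.

12201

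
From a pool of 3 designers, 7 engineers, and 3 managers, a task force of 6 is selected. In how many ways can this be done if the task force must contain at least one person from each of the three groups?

1302

Unrestricted: C(13,6) = 1716 ways to pick any 6 of the 13.
Subtract selections that omit an entire group: no designers → C(10,6) = 210; no engineers → C(6,6) = 1; no managers → C(10,6) = 210.
Add back selections omitting two groups (i.e. drawn from a single group): C(3,6) + C(7,6) + C(3,6) = 7.
By inclusion–exclusion: 1716 − 421 + 7 = 1302.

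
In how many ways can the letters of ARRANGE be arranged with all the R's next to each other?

360

Treat the 2 copies of R as a single block. The multiset to arrange is then {RR, A, A, E, G, N}, 6 items in all.
That gives (6)!/(2!) = 360 arrangements.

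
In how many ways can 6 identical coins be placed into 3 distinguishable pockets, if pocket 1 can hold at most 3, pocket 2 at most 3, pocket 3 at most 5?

By stars and bars, unrestricted non-negative solutions to x_1+…+x_3 = 6 number C(6+2,2) = 28.
Subtract solutions that violate a single cap (substitute x_i' = x_i − (cap_i+1)): x_1 ≥ 4 gives C(4,2) = 6; x_2 ≥ 4 gives C(4,2) = 6; x_3 ≥ 6 gives C(2,2) = 1. Together 13.
No two caps can be exceeded simultaneously, so the pair terms are all 0.
By inclusion–exclusion the count is 28 − 13 + 0 = 15.

15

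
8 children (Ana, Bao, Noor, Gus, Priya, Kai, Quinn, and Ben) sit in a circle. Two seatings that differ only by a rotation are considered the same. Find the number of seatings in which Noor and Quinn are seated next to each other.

1440

Glue Noor and Quinn into a block (2 internal orders). Seating 7 units around a circle gives (6)! arrangements.
So 2 × (6)! = 2 × 720 = 1440.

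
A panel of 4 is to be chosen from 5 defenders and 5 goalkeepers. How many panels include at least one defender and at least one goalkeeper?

Unrestricted: C(10,4) = 210 ways to pick any 4 of the 10.
Selections missing a whole group: no defenders → C(5,4) = 5; no goalkeepers → C(5,4) = 5.
Both groups omitted at once is impossible, so 210 − 10 = 200.

200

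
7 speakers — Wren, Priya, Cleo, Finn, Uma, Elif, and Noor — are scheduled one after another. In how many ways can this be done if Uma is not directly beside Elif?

3600

There are 7! = 5040 arrangements in all. If Uma and Elif are adjacent, merging them into one block gives 2·(6)! = 1440 arrangements.
Complementary counting: 5040 − 1440 = 3600.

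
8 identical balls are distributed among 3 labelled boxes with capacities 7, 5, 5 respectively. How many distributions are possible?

By stars and bars, unrestricted non-negative solutions to x_1+…+x_3 = 8 number C(8+2,2) = 45.
Subtract solutions that violate a single cap (substitute x_i' = x_i − (cap_i+1)): x_1 ≥ 8 gives C(2,2) = 1; x_2 ≥ 6 gives C(4,2) = 6; x_3 ≥ 6 gives C(4,2) = 6. Together 13.
No two caps can be exceeded simultaneously, so the pair terms are all 0.
By inclusion–exclusion the count is 45 − 13 + 0 = 32.

32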